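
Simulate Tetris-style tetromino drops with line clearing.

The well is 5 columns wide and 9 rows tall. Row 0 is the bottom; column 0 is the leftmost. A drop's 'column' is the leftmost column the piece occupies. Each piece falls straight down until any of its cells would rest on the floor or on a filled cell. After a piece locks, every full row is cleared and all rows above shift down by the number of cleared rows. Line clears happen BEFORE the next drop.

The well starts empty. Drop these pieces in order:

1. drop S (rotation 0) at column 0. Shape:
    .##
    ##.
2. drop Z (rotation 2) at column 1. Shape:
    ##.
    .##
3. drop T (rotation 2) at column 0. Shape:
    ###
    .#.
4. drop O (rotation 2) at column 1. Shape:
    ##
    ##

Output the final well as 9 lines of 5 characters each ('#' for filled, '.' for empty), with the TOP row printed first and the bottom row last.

Answer: .....
.##..
.##..
###..
.#...
.##..
..##.
.##..
##...

Derivation:
Drop 1: S rot0 at col 0 lands with bottom-row=0; cleared 0 line(s) (total 0); column heights now [1 2 2 0 0], max=2
Drop 2: Z rot2 at col 1 lands with bottom-row=2; cleared 0 line(s) (total 0); column heights now [1 4 4 3 0], max=4
Drop 3: T rot2 at col 0 lands with bottom-row=4; cleared 0 line(s) (total 0); column heights now [6 6 6 3 0], max=6
Drop 4: O rot2 at col 1 lands with bottom-row=6; cleared 0 line(s) (total 0); column heights now [6 8 8 3 0], max=8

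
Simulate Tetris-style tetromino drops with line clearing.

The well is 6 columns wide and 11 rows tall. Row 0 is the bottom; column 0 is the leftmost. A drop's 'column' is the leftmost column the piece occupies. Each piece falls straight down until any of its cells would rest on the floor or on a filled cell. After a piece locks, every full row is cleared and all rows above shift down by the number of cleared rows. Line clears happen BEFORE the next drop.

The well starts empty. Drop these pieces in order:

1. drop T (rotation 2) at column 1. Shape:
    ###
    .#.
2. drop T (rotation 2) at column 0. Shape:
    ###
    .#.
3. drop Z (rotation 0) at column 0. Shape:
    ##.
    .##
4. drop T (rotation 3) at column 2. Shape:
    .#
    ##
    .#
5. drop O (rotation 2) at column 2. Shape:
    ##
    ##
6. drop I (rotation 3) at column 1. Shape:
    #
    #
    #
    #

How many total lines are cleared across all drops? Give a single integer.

Drop 1: T rot2 at col 1 lands with bottom-row=0; cleared 0 line(s) (total 0); column heights now [0 2 2 2 0 0], max=2
Drop 2: T rot2 at col 0 lands with bottom-row=2; cleared 0 line(s) (total 0); column heights now [4 4 4 2 0 0], max=4
Drop 3: Z rot0 at col 0 lands with bottom-row=4; cleared 0 line(s) (total 0); column heights now [6 6 5 2 0 0], max=6
Drop 4: T rot3 at col 2 lands with bottom-row=4; cleared 0 line(s) (total 0); column heights now [6 6 6 7 0 0], max=7
Drop 5: O rot2 at col 2 lands with bottom-row=7; cleared 0 line(s) (total 0); column heights now [6 6 9 9 0 0], max=9
Drop 6: I rot3 at col 1 lands with bottom-row=6; cleared 0 line(s) (total 0); column heights now [6 10 9 9 0 0], max=10

Answer: 0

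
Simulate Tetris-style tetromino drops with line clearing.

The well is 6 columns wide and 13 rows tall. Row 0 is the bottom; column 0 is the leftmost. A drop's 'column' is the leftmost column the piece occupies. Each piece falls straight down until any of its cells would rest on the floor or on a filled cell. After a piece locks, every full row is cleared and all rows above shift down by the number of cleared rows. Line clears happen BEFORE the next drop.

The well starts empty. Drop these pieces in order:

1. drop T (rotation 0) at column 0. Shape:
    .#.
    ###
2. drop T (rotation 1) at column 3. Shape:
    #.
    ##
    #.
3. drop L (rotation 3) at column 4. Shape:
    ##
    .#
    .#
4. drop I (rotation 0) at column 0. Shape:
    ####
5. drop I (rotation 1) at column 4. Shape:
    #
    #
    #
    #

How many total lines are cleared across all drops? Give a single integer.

Answer: 0

Derivation:
Drop 1: T rot0 at col 0 lands with bottom-row=0; cleared 0 line(s) (total 0); column heights now [1 2 1 0 0 0], max=2
Drop 2: T rot1 at col 3 lands with bottom-row=0; cleared 0 line(s) (total 0); column heights now [1 2 1 3 2 0], max=3
Drop 3: L rot3 at col 4 lands with bottom-row=0; cleared 0 line(s) (total 0); column heights now [1 2 1 3 3 3], max=3
Drop 4: I rot0 at col 0 lands with bottom-row=3; cleared 0 line(s) (total 0); column heights now [4 4 4 4 3 3], max=4
Drop 5: I rot1 at col 4 lands with bottom-row=3; cleared 0 line(s) (total 0); column heights now [4 4 4 4 7 3], max=7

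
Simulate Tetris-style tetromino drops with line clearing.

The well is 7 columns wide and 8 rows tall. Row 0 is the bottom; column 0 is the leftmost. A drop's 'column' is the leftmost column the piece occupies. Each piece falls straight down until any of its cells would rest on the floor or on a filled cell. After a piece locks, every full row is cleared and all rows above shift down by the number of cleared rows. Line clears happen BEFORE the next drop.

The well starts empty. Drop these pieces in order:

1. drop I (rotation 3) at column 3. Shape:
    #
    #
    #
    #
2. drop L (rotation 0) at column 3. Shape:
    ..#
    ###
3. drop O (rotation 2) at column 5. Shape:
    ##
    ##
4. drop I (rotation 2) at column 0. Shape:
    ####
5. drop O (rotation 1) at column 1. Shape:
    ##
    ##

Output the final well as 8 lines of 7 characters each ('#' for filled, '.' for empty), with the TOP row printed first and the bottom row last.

Answer: .##..##
.##..##
####.#.
...###.
...#...
...#...
...#...
...#...

Derivation:
Drop 1: I rot3 at col 3 lands with bottom-row=0; cleared 0 line(s) (total 0); column heights now [0 0 0 4 0 0 0], max=4
Drop 2: L rot0 at col 3 lands with bottom-row=4; cleared 0 line(s) (total 0); column heights now [0 0 0 5 5 6 0], max=6
Drop 3: O rot2 at col 5 lands with bottom-row=6; cleared 0 line(s) (total 0); column heights now [0 0 0 5 5 8 8], max=8
Drop 4: I rot2 at col 0 lands with bottom-row=5; cleared 0 line(s) (total 0); column heights now [6 6 6 6 5 8 8], max=8
Drop 5: O rot1 at col 1 lands with bottom-row=6; cleared 0 line(s) (total 0); column heights now [6 8 8 6 5 8 8], max=8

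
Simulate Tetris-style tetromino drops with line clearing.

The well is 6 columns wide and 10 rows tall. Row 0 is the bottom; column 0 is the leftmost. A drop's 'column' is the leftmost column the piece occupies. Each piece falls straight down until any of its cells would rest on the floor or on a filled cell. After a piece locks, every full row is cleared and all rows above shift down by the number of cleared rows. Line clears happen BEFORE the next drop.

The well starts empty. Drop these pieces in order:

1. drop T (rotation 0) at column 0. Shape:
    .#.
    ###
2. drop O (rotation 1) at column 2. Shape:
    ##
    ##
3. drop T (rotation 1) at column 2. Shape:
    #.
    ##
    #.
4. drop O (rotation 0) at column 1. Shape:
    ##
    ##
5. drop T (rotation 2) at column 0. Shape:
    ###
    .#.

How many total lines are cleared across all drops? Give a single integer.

Answer: 0

Derivation:
Drop 1: T rot0 at col 0 lands with bottom-row=0; cleared 0 line(s) (total 0); column heights now [1 2 1 0 0 0], max=2
Drop 2: O rot1 at col 2 lands with bottom-row=1; cleared 0 line(s) (total 0); column heights now [1 2 3 3 0 0], max=3
Drop 3: T rot1 at col 2 lands with bottom-row=3; cleared 0 line(s) (total 0); column heights now [1 2 6 5 0 0], max=6
Drop 4: O rot0 at col 1 lands with bottom-row=6; cleared 0 line(s) (total 0); column heights now [1 8 8 5 0 0], max=8
Drop 5: T rot2 at col 0 lands with bottom-row=8; cleared 0 line(s) (total 0); column heights now [10 10 10 5 0 0], max=10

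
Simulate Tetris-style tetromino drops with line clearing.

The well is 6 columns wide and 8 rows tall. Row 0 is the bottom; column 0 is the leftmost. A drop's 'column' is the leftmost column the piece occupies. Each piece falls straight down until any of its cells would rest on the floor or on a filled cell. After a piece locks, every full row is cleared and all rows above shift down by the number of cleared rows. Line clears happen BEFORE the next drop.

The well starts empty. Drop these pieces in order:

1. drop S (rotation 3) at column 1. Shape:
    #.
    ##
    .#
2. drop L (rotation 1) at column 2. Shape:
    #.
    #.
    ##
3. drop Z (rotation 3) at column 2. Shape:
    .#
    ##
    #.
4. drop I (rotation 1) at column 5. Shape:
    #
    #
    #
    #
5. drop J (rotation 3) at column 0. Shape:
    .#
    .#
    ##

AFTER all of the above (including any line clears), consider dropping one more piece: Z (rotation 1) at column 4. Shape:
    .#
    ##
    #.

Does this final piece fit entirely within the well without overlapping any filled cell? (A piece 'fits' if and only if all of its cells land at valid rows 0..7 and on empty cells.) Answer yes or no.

Drop 1: S rot3 at col 1 lands with bottom-row=0; cleared 0 line(s) (total 0); column heights now [0 3 2 0 0 0], max=3
Drop 2: L rot1 at col 2 lands with bottom-row=2; cleared 0 line(s) (total 0); column heights now [0 3 5 3 0 0], max=5
Drop 3: Z rot3 at col 2 lands with bottom-row=5; cleared 0 line(s) (total 0); column heights now [0 3 7 8 0 0], max=8
Drop 4: I rot1 at col 5 lands with bottom-row=0; cleared 0 line(s) (total 0); column heights now [0 3 7 8 0 4], max=8
Drop 5: J rot3 at col 0 lands with bottom-row=3; cleared 0 line(s) (total 0); column heights now [4 6 7 8 0 4], max=8
Test piece Z rot1 at col 4 (width 2): heights before test = [4 6 7 8 0 4]; fits = True

Answer: yes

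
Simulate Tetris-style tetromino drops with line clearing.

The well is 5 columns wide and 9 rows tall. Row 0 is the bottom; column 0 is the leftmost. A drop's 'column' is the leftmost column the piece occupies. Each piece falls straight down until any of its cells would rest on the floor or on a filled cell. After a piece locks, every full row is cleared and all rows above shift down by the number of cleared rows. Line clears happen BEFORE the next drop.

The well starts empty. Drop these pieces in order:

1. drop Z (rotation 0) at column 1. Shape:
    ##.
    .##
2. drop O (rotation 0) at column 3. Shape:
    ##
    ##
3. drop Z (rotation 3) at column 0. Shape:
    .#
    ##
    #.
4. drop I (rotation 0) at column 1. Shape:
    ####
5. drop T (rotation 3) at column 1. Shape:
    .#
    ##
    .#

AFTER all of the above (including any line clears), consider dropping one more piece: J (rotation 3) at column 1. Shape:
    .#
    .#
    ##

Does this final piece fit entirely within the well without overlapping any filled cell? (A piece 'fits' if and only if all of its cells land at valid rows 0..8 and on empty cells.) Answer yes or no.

Drop 1: Z rot0 at col 1 lands with bottom-row=0; cleared 0 line(s) (total 0); column heights now [0 2 2 1 0], max=2
Drop 2: O rot0 at col 3 lands with bottom-row=1; cleared 0 line(s) (total 0); column heights now [0 2 2 3 3], max=3
Drop 3: Z rot3 at col 0 lands with bottom-row=1; cleared 1 line(s) (total 1); column heights now [2 3 1 2 2], max=3
Drop 4: I rot0 at col 1 lands with bottom-row=3; cleared 0 line(s) (total 1); column heights now [2 4 4 4 4], max=4
Drop 5: T rot3 at col 1 lands with bottom-row=4; cleared 0 line(s) (total 1); column heights now [2 6 7 4 4], max=7
Test piece J rot3 at col 1 (width 2): heights before test = [2 6 7 4 4]; fits = False

Answer: no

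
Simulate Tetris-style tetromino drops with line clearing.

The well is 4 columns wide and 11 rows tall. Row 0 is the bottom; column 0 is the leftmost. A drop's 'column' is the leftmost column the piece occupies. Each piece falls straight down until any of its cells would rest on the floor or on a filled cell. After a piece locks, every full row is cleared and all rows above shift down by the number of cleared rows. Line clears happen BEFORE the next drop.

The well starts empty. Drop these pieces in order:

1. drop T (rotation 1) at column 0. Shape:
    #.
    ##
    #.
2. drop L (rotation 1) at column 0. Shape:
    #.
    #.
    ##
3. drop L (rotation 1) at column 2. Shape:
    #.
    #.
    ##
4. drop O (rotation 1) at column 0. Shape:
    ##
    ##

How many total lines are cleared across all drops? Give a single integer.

Answer: 0

Derivation:
Drop 1: T rot1 at col 0 lands with bottom-row=0; cleared 0 line(s) (total 0); column heights now [3 2 0 0], max=3
Drop 2: L rot1 at col 0 lands with bottom-row=3; cleared 0 line(s) (total 0); column heights now [6 4 0 0], max=6
Drop 3: L rot1 at col 2 lands with bottom-row=0; cleared 0 line(s) (total 0); column heights now [6 4 3 1], max=6
Drop 4: O rot1 at col 0 lands with bottom-row=6; cleared 0 line(s) (total 0); column heights now [8 8 3 1], max=8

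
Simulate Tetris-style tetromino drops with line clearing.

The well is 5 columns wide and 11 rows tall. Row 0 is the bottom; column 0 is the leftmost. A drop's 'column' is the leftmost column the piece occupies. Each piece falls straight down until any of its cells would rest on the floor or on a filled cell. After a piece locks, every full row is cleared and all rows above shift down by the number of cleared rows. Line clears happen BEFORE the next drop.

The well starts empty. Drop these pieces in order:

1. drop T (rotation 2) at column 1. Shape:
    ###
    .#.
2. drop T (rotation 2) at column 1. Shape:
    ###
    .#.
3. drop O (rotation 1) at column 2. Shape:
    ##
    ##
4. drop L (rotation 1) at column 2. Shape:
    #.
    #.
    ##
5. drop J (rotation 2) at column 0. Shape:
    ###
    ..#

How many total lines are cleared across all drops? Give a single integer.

Drop 1: T rot2 at col 1 lands with bottom-row=0; cleared 0 line(s) (total 0); column heights now [0 2 2 2 0], max=2
Drop 2: T rot2 at col 1 lands with bottom-row=2; cleared 0 line(s) (total 0); column heights now [0 4 4 4 0], max=4
Drop 3: O rot1 at col 2 lands with bottom-row=4; cleared 0 line(s) (total 0); column heights now [0 4 6 6 0], max=6
Drop 4: L rot1 at col 2 lands with bottom-row=6; cleared 0 line(s) (total 0); column heights now [0 4 9 7 0], max=9
Drop 5: J rot2 at col 0 lands with bottom-row=9; cleared 0 line(s) (total 0); column heights now [11 11 11 7 0], max=11

Answer: 0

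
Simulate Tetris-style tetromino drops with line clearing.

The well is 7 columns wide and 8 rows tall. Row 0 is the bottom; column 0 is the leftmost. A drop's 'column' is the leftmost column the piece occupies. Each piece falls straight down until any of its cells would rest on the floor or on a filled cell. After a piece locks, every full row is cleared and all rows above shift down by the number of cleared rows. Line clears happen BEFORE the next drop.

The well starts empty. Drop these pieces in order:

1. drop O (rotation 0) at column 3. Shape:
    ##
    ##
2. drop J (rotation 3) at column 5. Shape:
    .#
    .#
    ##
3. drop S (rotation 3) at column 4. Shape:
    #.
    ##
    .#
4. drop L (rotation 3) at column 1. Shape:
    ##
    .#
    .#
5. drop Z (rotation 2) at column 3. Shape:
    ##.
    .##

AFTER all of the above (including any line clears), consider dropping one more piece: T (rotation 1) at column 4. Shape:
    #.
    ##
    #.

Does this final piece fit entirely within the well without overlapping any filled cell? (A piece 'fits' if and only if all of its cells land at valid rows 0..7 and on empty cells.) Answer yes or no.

Answer: no

Derivation:
Drop 1: O rot0 at col 3 lands with bottom-row=0; cleared 0 line(s) (total 0); column heights now [0 0 0 2 2 0 0], max=2
Drop 2: J rot3 at col 5 lands with bottom-row=0; cleared 0 line(s) (total 0); column heights now [0 0 0 2 2 1 3], max=3
Drop 3: S rot3 at col 4 lands with bottom-row=1; cleared 0 line(s) (total 0); column heights now [0 0 0 2 4 3 3], max=4
Drop 4: L rot3 at col 1 lands with bottom-row=0; cleared 0 line(s) (total 0); column heights now [0 3 3 2 4 3 3], max=4
Drop 5: Z rot2 at col 3 lands with bottom-row=4; cleared 0 line(s) (total 0); column heights now [0 3 3 6 6 5 3], max=6
Test piece T rot1 at col 4 (width 2): heights before test = [0 3 3 6 6 5 3]; fits = False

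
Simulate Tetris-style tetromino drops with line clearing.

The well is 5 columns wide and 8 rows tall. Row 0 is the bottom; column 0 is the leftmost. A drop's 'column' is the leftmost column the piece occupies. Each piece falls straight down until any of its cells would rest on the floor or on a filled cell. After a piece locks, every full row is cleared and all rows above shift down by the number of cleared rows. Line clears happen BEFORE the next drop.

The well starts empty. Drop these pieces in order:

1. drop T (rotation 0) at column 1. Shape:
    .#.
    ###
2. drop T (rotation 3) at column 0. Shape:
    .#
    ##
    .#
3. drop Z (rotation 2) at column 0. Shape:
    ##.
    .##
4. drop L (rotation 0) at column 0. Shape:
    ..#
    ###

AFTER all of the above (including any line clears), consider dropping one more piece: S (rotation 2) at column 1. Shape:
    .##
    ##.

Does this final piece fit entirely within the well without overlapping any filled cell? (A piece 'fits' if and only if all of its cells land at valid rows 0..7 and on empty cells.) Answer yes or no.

Drop 1: T rot0 at col 1 lands with bottom-row=0; cleared 0 line(s) (total 0); column heights now [0 1 2 1 0], max=2
Drop 2: T rot3 at col 0 lands with bottom-row=1; cleared 0 line(s) (total 0); column heights now [3 4 2 1 0], max=4
Drop 3: Z rot2 at col 0 lands with bottom-row=4; cleared 0 line(s) (total 0); column heights now [6 6 5 1 0], max=6
Drop 4: L rot0 at col 0 lands with bottom-row=6; cleared 0 line(s) (total 0); column heights now [7 7 8 1 0], max=8
Test piece S rot2 at col 1 (width 3): heights before test = [7 7 8 1 0]; fits = False

Answer: no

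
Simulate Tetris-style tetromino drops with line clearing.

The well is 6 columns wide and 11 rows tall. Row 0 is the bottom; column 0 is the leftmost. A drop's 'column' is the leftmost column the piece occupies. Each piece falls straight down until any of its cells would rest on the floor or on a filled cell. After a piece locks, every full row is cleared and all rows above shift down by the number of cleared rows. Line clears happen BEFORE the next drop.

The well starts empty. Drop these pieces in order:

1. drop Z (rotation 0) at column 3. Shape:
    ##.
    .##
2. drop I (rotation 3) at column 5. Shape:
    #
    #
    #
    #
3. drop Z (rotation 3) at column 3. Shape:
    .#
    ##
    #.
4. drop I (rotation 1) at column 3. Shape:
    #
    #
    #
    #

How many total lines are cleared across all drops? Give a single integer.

Answer: 0

Derivation:
Drop 1: Z rot0 at col 3 lands with bottom-row=0; cleared 0 line(s) (total 0); column heights now [0 0 0 2 2 1], max=2
Drop 2: I rot3 at col 5 lands with bottom-row=1; cleared 0 line(s) (total 0); column heights now [0 0 0 2 2 5], max=5
Drop 3: Z rot3 at col 3 lands with bottom-row=2; cleared 0 line(s) (total 0); column heights now [0 0 0 4 5 5], max=5
Drop 4: I rot1 at col 3 lands with bottom-row=4; cleared 0 line(s) (total 0); column heights now [0 0 0 8 5 5], max=8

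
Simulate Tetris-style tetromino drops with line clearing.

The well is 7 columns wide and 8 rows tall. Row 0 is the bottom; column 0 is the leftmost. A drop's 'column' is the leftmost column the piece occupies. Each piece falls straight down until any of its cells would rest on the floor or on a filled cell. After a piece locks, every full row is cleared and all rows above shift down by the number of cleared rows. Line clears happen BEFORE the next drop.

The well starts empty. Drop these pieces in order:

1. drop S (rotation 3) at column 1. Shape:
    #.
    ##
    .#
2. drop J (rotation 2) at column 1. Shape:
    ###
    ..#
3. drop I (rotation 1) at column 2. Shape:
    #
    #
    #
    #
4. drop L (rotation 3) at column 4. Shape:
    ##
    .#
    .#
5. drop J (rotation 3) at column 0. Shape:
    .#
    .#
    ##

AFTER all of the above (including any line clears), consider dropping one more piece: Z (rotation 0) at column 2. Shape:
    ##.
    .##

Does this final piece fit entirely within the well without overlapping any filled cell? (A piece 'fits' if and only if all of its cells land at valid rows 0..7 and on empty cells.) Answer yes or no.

Answer: no

Derivation:
Drop 1: S rot3 at col 1 lands with bottom-row=0; cleared 0 line(s) (total 0); column heights now [0 3 2 0 0 0 0], max=3
Drop 2: J rot2 at col 1 lands with bottom-row=2; cleared 0 line(s) (total 0); column heights now [0 4 4 4 0 0 0], max=4
Drop 3: I rot1 at col 2 lands with bottom-row=4; cleared 0 line(s) (total 0); column heights now [0 4 8 4 0 0 0], max=8
Drop 4: L rot3 at col 4 lands with bottom-row=0; cleared 0 line(s) (total 0); column heights now [0 4 8 4 3 3 0], max=8
Drop 5: J rot3 at col 0 lands with bottom-row=4; cleared 0 line(s) (total 0); column heights now [5 7 8 4 3 3 0], max=8
Test piece Z rot0 at col 2 (width 3): heights before test = [5 7 8 4 3 3 0]; fits = False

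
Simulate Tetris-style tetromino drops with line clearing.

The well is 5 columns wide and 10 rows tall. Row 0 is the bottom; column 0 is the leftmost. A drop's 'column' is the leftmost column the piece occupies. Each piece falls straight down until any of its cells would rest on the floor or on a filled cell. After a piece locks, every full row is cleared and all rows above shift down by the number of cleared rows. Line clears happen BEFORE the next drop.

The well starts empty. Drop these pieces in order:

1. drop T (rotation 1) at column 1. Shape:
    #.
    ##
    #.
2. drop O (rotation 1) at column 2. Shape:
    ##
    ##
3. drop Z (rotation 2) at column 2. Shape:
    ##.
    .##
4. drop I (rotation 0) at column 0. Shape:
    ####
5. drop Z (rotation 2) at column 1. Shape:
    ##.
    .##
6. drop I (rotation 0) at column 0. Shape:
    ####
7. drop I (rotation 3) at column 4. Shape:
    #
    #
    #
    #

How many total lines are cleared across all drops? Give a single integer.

Answer: 1

Derivation:
Drop 1: T rot1 at col 1 lands with bottom-row=0; cleared 0 line(s) (total 0); column heights now [0 3 2 0 0], max=3
Drop 2: O rot1 at col 2 lands with bottom-row=2; cleared 0 line(s) (total 0); column heights now [0 3 4 4 0], max=4
Drop 3: Z rot2 at col 2 lands with bottom-row=4; cleared 0 line(s) (total 0); column heights now [0 3 6 6 5], max=6
Drop 4: I rot0 at col 0 lands with bottom-row=6; cleared 0 line(s) (total 0); column heights now [7 7 7 7 5], max=7
Drop 5: Z rot2 at col 1 lands with bottom-row=7; cleared 0 line(s) (total 0); column heights now [7 9 9 8 5], max=9
Drop 6: I rot0 at col 0 lands with bottom-row=9; cleared 0 line(s) (total 0); column heights now [10 10 10 10 5], max=10
Drop 7: I rot3 at col 4 lands with bottom-row=5; cleared 1 line(s) (total 1); column heights now [9 9 9 9 8], max=9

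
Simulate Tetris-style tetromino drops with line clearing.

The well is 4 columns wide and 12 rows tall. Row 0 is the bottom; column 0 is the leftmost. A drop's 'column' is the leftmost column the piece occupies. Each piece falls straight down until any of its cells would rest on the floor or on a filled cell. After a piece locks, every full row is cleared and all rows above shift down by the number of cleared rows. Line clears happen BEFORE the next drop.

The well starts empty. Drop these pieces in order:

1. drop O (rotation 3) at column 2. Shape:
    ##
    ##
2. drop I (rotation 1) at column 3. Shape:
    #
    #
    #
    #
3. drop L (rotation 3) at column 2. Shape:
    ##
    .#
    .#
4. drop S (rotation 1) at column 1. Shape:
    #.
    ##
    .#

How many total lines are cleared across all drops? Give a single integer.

Drop 1: O rot3 at col 2 lands with bottom-row=0; cleared 0 line(s) (total 0); column heights now [0 0 2 2], max=2
Drop 2: I rot1 at col 3 lands with bottom-row=2; cleared 0 line(s) (total 0); column heights now [0 0 2 6], max=6
Drop 3: L rot3 at col 2 lands with bottom-row=6; cleared 0 line(s) (total 0); column heights now [0 0 9 9], max=9
Drop 4: S rot1 at col 1 lands with bottom-row=9; cleared 0 line(s) (total 0); column heights now [0 12 11 9], max=12

Answer: 0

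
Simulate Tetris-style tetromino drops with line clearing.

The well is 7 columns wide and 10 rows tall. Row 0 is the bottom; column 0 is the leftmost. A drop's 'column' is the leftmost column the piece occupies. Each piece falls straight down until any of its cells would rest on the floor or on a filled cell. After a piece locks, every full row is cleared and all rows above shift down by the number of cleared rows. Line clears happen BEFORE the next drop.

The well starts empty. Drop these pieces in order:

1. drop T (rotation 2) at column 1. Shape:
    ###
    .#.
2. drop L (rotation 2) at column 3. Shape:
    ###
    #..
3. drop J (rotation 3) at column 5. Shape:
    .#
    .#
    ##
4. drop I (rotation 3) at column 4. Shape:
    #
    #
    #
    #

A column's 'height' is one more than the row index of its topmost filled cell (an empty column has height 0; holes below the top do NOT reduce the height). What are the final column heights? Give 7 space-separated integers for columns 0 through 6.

Answer: 0 2 2 4 8 5 7

Derivation:
Drop 1: T rot2 at col 1 lands with bottom-row=0; cleared 0 line(s) (total 0); column heights now [0 2 2 2 0 0 0], max=2
Drop 2: L rot2 at col 3 lands with bottom-row=2; cleared 0 line(s) (total 0); column heights now [0 2 2 4 4 4 0], max=4
Drop 3: J rot3 at col 5 lands with bottom-row=4; cleared 0 line(s) (total 0); column heights now [0 2 2 4 4 5 7], max=7
Drop 4: I rot3 at col 4 lands with bottom-row=4; cleared 0 line(s) (total 0); column heights now [0 2 2 4 8 5 7], max=8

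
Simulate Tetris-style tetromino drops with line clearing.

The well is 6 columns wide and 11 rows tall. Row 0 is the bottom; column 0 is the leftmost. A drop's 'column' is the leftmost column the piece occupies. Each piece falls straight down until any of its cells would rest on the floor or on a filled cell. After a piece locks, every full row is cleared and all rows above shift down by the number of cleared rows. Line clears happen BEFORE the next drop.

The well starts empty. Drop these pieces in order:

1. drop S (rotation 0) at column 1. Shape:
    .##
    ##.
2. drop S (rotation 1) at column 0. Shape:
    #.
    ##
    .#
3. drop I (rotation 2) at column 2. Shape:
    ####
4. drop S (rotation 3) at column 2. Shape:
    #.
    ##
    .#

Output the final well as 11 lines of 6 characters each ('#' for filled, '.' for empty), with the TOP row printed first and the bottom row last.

Drop 1: S rot0 at col 1 lands with bottom-row=0; cleared 0 line(s) (total 0); column heights now [0 1 2 2 0 0], max=2
Drop 2: S rot1 at col 0 lands with bottom-row=1; cleared 0 line(s) (total 0); column heights now [4 3 2 2 0 0], max=4
Drop 3: I rot2 at col 2 lands with bottom-row=2; cleared 1 line(s) (total 1); column heights now [3 2 2 2 0 0], max=3
Drop 4: S rot3 at col 2 lands with bottom-row=2; cleared 0 line(s) (total 1); column heights now [3 2 5 4 0 0], max=5

Answer: ......
......
......
......
......
......
..#...
..##..
#..#..
.###..
.##...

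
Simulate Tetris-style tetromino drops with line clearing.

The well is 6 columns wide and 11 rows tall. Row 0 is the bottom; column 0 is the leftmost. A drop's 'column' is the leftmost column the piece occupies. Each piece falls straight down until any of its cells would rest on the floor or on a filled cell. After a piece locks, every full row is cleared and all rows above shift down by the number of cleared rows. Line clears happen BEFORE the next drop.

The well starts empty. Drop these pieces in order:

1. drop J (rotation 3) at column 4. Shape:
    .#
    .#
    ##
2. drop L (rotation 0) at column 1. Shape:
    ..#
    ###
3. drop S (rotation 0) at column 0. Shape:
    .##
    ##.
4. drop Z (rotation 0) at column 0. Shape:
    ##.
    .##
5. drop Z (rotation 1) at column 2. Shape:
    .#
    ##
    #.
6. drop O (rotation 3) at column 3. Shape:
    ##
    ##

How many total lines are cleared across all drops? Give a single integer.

Answer: 0

Derivation:
Drop 1: J rot3 at col 4 lands with bottom-row=0; cleared 0 line(s) (total 0); column heights now [0 0 0 0 1 3], max=3
Drop 2: L rot0 at col 1 lands with bottom-row=0; cleared 0 line(s) (total 0); column heights now [0 1 1 2 1 3], max=3
Drop 3: S rot0 at col 0 lands with bottom-row=1; cleared 0 line(s) (total 0); column heights now [2 3 3 2 1 3], max=3
Drop 4: Z rot0 at col 0 lands with bottom-row=3; cleared 0 line(s) (total 0); column heights now [5 5 4 2 1 3], max=5
Drop 5: Z rot1 at col 2 lands with bottom-row=4; cleared 0 line(s) (total 0); column heights now [5 5 6 7 1 3], max=7
Drop 6: O rot3 at col 3 lands with bottom-row=7; cleared 0 line(s) (total 0); column heights now [5 5 6 9 9 3], max=9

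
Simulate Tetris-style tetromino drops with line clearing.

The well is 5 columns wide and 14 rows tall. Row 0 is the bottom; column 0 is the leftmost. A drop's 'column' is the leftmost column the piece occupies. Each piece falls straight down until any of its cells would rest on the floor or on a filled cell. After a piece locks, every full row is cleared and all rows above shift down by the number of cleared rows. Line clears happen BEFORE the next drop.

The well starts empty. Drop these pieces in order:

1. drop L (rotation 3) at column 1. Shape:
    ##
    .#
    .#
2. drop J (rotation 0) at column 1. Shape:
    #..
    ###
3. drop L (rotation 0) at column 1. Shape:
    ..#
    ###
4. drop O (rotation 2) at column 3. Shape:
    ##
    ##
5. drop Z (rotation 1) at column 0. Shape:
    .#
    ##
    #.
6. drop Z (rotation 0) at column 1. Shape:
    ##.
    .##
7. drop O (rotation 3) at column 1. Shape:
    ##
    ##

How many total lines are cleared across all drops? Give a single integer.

Answer: 0

Derivation:
Drop 1: L rot3 at col 1 lands with bottom-row=0; cleared 0 line(s) (total 0); column heights now [0 3 3 0 0], max=3
Drop 2: J rot0 at col 1 lands with bottom-row=3; cleared 0 line(s) (total 0); column heights now [0 5 4 4 0], max=5
Drop 3: L rot0 at col 1 lands with bottom-row=5; cleared 0 line(s) (total 0); column heights now [0 6 6 7 0], max=7
Drop 4: O rot2 at col 3 lands with bottom-row=7; cleared 0 line(s) (total 0); column heights now [0 6 6 9 9], max=9
Drop 5: Z rot1 at col 0 lands with bottom-row=5; cleared 0 line(s) (total 0); column heights now [7 8 6 9 9], max=9
Drop 6: Z rot0 at col 1 lands with bottom-row=9; cleared 0 line(s) (total 0); column heights now [7 11 11 10 9], max=11
Drop 7: O rot3 at col 1 lands with bottom-row=11; cleared 0 line(s) (total 0); column heights now [7 13 13 10 9], max=13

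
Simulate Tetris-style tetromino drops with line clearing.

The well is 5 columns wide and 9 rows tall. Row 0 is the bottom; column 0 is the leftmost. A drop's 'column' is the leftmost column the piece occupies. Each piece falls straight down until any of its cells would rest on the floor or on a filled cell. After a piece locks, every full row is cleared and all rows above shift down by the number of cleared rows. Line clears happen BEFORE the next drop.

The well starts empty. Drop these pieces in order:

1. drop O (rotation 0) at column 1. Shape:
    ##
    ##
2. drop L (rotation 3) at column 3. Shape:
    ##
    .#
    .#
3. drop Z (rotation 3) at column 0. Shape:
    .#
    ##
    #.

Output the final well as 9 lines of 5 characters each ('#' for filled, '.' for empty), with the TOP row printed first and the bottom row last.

Drop 1: O rot0 at col 1 lands with bottom-row=0; cleared 0 line(s) (total 0); column heights now [0 2 2 0 0], max=2
Drop 2: L rot3 at col 3 lands with bottom-row=0; cleared 0 line(s) (total 0); column heights now [0 2 2 3 3], max=3
Drop 3: Z rot3 at col 0 lands with bottom-row=1; cleared 0 line(s) (total 0); column heights now [3 4 2 3 3], max=4

Answer: .....
.....
.....
.....
.....
.#...
##.##
###.#
.##.#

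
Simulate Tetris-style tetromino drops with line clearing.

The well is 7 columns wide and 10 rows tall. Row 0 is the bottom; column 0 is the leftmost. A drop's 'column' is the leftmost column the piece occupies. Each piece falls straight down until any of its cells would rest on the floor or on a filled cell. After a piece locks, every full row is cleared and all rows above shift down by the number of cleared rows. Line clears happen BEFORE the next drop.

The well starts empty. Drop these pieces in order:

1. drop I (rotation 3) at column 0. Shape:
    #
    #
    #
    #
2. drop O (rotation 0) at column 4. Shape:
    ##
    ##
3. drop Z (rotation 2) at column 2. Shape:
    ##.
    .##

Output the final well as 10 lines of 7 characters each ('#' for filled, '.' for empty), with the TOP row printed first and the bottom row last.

Drop 1: I rot3 at col 0 lands with bottom-row=0; cleared 0 line(s) (total 0); column heights now [4 0 0 0 0 0 0], max=4
Drop 2: O rot0 at col 4 lands with bottom-row=0; cleared 0 line(s) (total 0); column heights now [4 0 0 0 2 2 0], max=4
Drop 3: Z rot2 at col 2 lands with bottom-row=2; cleared 0 line(s) (total 0); column heights now [4 0 4 4 3 2 0], max=4

Answer: .......
.......
.......
.......
.......
.......
#.##...
#..##..
#...##.
#...##.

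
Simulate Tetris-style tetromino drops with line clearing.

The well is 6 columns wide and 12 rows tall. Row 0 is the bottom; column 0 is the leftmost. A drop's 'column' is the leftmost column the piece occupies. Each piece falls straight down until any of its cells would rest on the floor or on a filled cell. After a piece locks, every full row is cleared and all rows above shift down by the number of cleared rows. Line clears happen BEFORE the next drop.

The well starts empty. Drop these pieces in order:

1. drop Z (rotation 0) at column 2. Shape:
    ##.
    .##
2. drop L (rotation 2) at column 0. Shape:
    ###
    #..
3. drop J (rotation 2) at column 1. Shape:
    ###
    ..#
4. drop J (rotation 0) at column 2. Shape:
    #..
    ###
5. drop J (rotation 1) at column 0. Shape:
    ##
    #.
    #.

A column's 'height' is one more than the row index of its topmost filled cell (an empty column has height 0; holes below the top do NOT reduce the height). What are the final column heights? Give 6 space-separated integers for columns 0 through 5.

Answer: 6 6 6 5 5 0

Derivation:
Drop 1: Z rot0 at col 2 lands with bottom-row=0; cleared 0 line(s) (total 0); column heights now [0 0 2 2 1 0], max=2
Drop 2: L rot2 at col 0 lands with bottom-row=1; cleared 0 line(s) (total 0); column heights now [3 3 3 2 1 0], max=3
Drop 3: J rot2 at col 1 lands with bottom-row=2; cleared 0 line(s) (total 0); column heights now [3 4 4 4 1 0], max=4
Drop 4: J rot0 at col 2 lands with bottom-row=4; cleared 0 line(s) (total 0); column heights now [3 4 6 5 5 0], max=6
Drop 5: J rot1 at col 0 lands with bottom-row=3; cleared 0 line(s) (total 0); column heights now [6 6 6 5 5 0], max=6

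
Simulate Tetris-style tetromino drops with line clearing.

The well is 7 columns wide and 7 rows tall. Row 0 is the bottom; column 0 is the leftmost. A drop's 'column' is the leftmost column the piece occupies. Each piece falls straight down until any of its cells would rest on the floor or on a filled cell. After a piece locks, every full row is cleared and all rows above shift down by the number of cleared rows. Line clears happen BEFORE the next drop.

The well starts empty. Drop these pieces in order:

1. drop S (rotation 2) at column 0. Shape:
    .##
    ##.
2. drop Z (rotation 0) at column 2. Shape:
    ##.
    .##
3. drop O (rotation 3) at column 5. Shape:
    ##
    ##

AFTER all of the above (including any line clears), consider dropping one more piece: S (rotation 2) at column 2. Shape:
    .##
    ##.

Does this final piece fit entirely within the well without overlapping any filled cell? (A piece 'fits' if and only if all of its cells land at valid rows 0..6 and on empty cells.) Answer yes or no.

Answer: yes

Derivation:
Drop 1: S rot2 at col 0 lands with bottom-row=0; cleared 0 line(s) (total 0); column heights now [1 2 2 0 0 0 0], max=2
Drop 2: Z rot0 at col 2 lands with bottom-row=1; cleared 0 line(s) (total 0); column heights now [1 2 3 3 2 0 0], max=3
Drop 3: O rot3 at col 5 lands with bottom-row=0; cleared 0 line(s) (total 0); column heights now [1 2 3 3 2 2 2], max=3
Test piece S rot2 at col 2 (width 3): heights before test = [1 2 3 3 2 2 2]; fits = True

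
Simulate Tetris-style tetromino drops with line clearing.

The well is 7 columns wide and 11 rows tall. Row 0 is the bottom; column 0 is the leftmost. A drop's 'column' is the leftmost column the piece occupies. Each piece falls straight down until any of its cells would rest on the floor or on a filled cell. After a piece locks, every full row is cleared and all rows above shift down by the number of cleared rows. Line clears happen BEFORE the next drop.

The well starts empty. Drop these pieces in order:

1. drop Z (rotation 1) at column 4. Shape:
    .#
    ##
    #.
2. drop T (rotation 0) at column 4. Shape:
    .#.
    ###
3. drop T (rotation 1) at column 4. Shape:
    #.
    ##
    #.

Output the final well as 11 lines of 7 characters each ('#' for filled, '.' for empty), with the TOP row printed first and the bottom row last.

Answer: .......
.......
.......
.......
....#..
....##.
....##.
....###
.....#.
....##.
....#..

Derivation:
Drop 1: Z rot1 at col 4 lands with bottom-row=0; cleared 0 line(s) (total 0); column heights now [0 0 0 0 2 3 0], max=3
Drop 2: T rot0 at col 4 lands with bottom-row=3; cleared 0 line(s) (total 0); column heights now [0 0 0 0 4 5 4], max=5
Drop 3: T rot1 at col 4 lands with bottom-row=4; cleared 0 line(s) (total 0); column heights now [0 0 0 0 7 6 4], max=7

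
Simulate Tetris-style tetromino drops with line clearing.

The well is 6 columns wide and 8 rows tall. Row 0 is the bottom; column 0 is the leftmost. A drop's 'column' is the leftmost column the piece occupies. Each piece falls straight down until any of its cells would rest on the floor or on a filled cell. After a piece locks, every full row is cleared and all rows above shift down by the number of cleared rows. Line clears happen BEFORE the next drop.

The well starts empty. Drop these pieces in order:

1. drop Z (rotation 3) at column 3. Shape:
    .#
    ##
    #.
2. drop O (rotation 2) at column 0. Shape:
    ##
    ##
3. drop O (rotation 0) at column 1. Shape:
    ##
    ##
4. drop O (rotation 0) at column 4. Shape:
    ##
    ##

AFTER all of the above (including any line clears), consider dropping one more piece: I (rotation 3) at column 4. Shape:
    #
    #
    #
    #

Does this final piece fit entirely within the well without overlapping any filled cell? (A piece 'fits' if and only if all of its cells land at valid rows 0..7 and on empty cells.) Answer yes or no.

Answer: no

Derivation:
Drop 1: Z rot3 at col 3 lands with bottom-row=0; cleared 0 line(s) (total 0); column heights now [0 0 0 2 3 0], max=3
Drop 2: O rot2 at col 0 lands with bottom-row=0; cleared 0 line(s) (total 0); column heights now [2 2 0 2 3 0], max=3
Drop 3: O rot0 at col 1 lands with bottom-row=2; cleared 0 line(s) (total 0); column heights now [2 4 4 2 3 0], max=4
Drop 4: O rot0 at col 4 lands with bottom-row=3; cleared 0 line(s) (total 0); column heights now [2 4 4 2 5 5], max=5
Test piece I rot3 at col 4 (width 1): heights before test = [2 4 4 2 5 5]; fits = False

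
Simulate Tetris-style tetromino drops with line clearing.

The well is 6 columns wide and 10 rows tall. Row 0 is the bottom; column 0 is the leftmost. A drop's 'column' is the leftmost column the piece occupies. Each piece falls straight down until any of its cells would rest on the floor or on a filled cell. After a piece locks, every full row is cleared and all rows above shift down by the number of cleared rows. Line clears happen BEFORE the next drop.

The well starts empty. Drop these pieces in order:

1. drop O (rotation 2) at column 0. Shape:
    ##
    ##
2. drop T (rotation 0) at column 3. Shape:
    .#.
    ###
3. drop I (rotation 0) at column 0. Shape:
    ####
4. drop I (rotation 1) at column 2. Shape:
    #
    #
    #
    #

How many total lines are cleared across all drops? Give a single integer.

Answer: 0

Derivation:
Drop 1: O rot2 at col 0 lands with bottom-row=0; cleared 0 line(s) (total 0); column heights now [2 2 0 0 0 0], max=2
Drop 2: T rot0 at col 3 lands with bottom-row=0; cleared 0 line(s) (total 0); column heights now [2 2 0 1 2 1], max=2
Drop 3: I rot0 at col 0 lands with bottom-row=2; cleared 0 line(s) (total 0); column heights now [3 3 3 3 2 1], max=3
Drop 4: I rot1 at col 2 lands with bottom-row=3; cleared 0 line(s) (total 0); column heights now [3 3 7 3 2 1], max=7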